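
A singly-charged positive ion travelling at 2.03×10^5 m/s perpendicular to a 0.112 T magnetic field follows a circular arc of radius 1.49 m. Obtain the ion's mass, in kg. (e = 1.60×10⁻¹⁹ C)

qvB = mv²/r ⇒ m = qBr/v.
m = (1×1.60×10^-19)(0.112)(1.49) / (2.03×10^5) = 1.32×10^-25 kg.

m ≈ 1.32×10^-25 kg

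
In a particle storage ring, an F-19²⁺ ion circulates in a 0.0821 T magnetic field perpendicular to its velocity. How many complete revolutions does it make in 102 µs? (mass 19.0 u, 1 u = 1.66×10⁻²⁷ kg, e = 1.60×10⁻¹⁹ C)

T = 2πm/(qB) = 2π(3.154×10^-26) / [(2×1.60×10^-19)(0.0821)] = 7.5431×10^-6 s.
N = t/T = 1.02×10^-4 / 7.5431×10^-6 ≈ 13.52, so 13 complete revolutions.

N = 13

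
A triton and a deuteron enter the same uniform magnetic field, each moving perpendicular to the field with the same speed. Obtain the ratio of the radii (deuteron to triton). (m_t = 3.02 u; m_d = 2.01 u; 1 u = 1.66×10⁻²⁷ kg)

r = mv/(qB) ⇒ at equal v, r ∝ m/q.
r_{deuteron}/r_{triton} = 0.666.

ratio ≈ 0.666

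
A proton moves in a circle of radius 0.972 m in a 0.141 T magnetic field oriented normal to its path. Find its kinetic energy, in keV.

K ≈ 900 keV

v = qBr/m = (1×1.60×10^-19)(0.141)(0.972) / (1.67×10^-27) = 1.31×10^7 m/s.
K = ½mv² = 0.5·(1.67×10^-27)·(1.31×10^7)² = 1.44×10^-13 J = 900 keV.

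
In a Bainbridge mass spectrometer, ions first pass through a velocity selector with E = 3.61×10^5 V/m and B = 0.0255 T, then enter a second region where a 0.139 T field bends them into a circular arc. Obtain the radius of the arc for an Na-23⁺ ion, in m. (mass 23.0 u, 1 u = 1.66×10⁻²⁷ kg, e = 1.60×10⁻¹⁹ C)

The selector passes v = E/B = 3.61×10^5/0.0255 = 1.42×10^7 m/s.
In the deflection region, r = mv/(qB₂) = (3.82×10^-26)(1.42×10^7) / [(1×1.60×10^-19)(0.139)] = 24.3 m.

r ≈ 24.3 m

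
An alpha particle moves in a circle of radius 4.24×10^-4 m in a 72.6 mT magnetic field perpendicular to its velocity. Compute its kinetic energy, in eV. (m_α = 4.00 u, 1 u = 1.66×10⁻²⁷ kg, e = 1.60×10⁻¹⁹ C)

K ≈ 0.0457 eV

v = qBr/m = (2×1.60×10^-19)(0.0726)(4.24×10^-4) / (6.64×10^-27) = 1480 m/s.
K = ½mv² = 0.5·(6.64×10^-27)·(1480)² = 7.31×10^-21 J = 0.0457 eV.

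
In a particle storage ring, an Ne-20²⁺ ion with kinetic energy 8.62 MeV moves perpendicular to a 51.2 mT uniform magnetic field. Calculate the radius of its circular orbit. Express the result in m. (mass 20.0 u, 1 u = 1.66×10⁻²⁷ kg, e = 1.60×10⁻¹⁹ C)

r ≈ 18.5 m

Convert the energy: K = 8.62 MeV = 1.38×10^-12 J.
v = √(2K/m) = √(2·1.38×10^-12/3.32×10^-26) = 9.12×10^6 m/s.
r = mv/(qB) = (3.32×10^-26)(9.12×10^6) / [(2×1.60×10^-19)(0.0512)] = 18.5 m.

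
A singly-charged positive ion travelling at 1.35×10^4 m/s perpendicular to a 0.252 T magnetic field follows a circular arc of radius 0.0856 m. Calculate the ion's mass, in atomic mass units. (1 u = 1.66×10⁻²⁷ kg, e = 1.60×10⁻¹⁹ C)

m ≈ 154 u

qvB = mv²/r ⇒ m = qBr/v.
m = (1×1.60×10^-19)(0.252)(0.0856) / (1.35×10^4) = 2.56×10^-25 kg = 154 u.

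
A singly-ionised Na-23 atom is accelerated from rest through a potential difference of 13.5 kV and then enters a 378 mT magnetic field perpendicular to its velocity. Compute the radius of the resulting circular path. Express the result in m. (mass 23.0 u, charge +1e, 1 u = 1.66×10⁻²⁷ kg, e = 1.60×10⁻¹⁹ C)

The kinetic energy gained is K = qV = (1×1.60×10^-19)(1.35×10^4) = 2.16×10^-15 J.
v = √(2K/m) = 3.36×10^5 m/s.
r = mv/(qB) = (3.82×10^-26)(3.36×10^5) / [(1×1.60×10^-19)(0.378)] = 0.212 m.

r ≈ 0.212 m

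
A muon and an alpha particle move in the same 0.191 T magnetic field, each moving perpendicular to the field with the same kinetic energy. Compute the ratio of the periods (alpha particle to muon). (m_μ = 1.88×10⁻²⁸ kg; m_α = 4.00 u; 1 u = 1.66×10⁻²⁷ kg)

T = 2πm/(qB) is independent of speed, so T₂/T₁ = (m₂/q₂)/(m₁/q₁).
T_{alpha particle}/T_{muon} = (6.64×10^-27/2e) / (1.88×10^-28/1e) = 17.7.

ratio ≈ 17.7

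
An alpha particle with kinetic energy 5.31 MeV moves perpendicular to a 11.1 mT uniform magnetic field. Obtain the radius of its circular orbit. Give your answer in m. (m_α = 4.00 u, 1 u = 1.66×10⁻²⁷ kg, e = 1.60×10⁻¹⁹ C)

Convert the energy: K = 5.31 MeV = 8.50×10^-13 J.
v = √(2K/m) = √(2·8.50×10^-13/6.64×10^-27) = 1.60×10^7 m/s.
r = mv/(qB) = (6.64×10^-27)(1.60×10^7) / [(2×1.60×10^-19)(0.0111)] = 29.9 m.

r ≈ 29.9 m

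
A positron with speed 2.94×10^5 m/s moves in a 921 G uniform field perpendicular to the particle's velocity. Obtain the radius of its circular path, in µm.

r ≈ 18.2 µm

The magnetic force provides the centripetal force: qvB = mv²/r, so r = mv/(qB).
r = (9.11×10^-31 kg)(2.94×10^5 m/s) / [(1×1.60×10^-19 C)(0.0921 T)] = 1.82×10^-5 m.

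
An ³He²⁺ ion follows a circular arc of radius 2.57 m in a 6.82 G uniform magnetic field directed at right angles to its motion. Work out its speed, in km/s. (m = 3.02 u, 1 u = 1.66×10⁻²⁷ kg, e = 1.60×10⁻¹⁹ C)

From qvB = mv²/r, v = qBr/m.
v = (2×1.60×10^-19)(6.82×10^-4)(2.57) / (5.01×10^-27) = 1.12×10^5 m/s.

v ≈ 112 km/s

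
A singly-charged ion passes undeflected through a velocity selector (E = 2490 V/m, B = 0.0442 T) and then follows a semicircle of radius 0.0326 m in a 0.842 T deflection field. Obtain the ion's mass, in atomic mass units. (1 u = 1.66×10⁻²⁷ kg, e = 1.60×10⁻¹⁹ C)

m ≈ 47.0 u

v = E/B₁ = 5.63×10^4 m/s.
From r = mv/(qB₂), m = qB₂r/v = (1×1.60×10^-19)(0.842)(0.0326) / (5.63×10^4) = 7.80×10^-26 kg.
In atomic mass units: m = 7.80×10^-26 / 1.66×10^-27 = 47.0 u.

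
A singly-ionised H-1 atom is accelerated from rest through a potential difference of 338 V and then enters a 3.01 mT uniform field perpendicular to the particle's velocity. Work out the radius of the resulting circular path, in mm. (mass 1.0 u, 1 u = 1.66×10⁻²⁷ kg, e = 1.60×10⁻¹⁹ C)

The kinetic energy gained is K = qV = (1×1.60×10^-19)(338) = 5.41×10^-17 J.
v = √(2K/m) = 2.55×10^5 m/s.
r = mv/(qB) = (1.66×10^-27)(2.55×10^5) / [(1×1.60×10^-19)(3.01×10^-3)] = 0.880 m.

r ≈ 880 mm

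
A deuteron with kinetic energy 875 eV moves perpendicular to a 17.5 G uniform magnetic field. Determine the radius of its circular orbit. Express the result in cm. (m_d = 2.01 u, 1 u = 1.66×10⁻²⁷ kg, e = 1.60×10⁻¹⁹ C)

Convert the energy: K = 875 eV = 1.40×10^-16 J.
v = √(2K/m) = √(2·1.40×10^-16/3.34×10^-27) = 2.90×10^5 m/s.
r = mv/(qB) = (3.34×10^-27)(2.90×10^5) / [(1×1.60×10^-19)(1.75×10^-3)] = 3.45 m.

r ≈ 345 cm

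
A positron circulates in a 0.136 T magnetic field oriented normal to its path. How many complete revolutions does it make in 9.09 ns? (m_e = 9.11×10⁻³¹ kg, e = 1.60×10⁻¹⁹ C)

N = 34

T = 2πm/(qB) = 2π(9.11×10^-31) / [(1×1.60×10^-19)(0.136)] = 2.6305×10^-10 s.
N = t/T = 9.09×10^-9 / 2.6305×10^-10 ≈ 34.56, so 34 complete revolutions.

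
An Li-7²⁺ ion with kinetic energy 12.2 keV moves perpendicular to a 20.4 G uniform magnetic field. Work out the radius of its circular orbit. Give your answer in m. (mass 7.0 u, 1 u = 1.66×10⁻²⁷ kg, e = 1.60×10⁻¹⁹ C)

Convert the energy: K = 12.2 keV = 1.95×10^-15 J.
v = √(2K/m) = √(2·1.95×10^-15/1.16×10^-26) = 5.80×10^5 m/s.
r = mv/(qB) = (1.16×10^-26)(5.80×10^5) / [(2×1.60×10^-19)(2.04×10^-3)] = 10.3 m.

r ≈ 10.3 m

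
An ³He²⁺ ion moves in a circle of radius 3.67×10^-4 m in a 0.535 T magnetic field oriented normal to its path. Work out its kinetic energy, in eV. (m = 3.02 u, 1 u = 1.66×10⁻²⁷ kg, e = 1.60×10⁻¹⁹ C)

K ≈ 2.46 eV

v = qBr/m = (2×1.60×10^-19)(0.535)(3.67×10^-4) / (5.01×10^-27) = 1.25×10^4 m/s.
K = ½mv² = 0.5·(5.01×10^-27)·(1.25×10^4)² = 3.94×10^-19 J = 2.46 eV.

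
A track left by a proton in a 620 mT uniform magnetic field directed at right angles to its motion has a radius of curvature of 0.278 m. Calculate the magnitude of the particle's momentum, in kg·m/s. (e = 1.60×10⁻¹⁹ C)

Since qvB = mv²/r, the momentum p = mv = qBr.
p = (1×1.60×10^-19)(0.620)(0.278) = 2.76×10^-20 kg·m/s.

p ≈ 2.76×10^-20 kg·m/s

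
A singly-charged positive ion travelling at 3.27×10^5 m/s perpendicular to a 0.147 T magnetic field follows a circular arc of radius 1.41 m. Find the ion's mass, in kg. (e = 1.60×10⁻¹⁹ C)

m ≈ 1.01×10^-25 kg

qvB = mv²/r ⇒ m = qBr/v.
m = (1×1.60×10^-19)(0.147)(1.41) / (3.27×10^5) = 1.01×10^-25 kg.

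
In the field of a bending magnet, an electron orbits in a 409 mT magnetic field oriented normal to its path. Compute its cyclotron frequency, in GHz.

f ≈ 11.4 GHz

f = qB/(2πm) = (1×1.60×10^-19)(0.409) / [2π(9.11×10^-31)] = 1.14×10^10 Hz.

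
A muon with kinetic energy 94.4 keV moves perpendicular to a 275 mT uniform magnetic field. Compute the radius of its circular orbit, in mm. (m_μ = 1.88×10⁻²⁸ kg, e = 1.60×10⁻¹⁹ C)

r ≈ 54.2 mm

Convert the energy: K = 94.4 keV = 1.51×10^-14 J.
v = √(2K/m) = √(2·1.51×10^-14/1.88×10^-28) = 1.27×10^7 m/s.
r = mv/(qB) = (1.88×10^-28)(1.27×10^7) / [(1×1.60×10^-19)(0.275)] = 0.0542 m.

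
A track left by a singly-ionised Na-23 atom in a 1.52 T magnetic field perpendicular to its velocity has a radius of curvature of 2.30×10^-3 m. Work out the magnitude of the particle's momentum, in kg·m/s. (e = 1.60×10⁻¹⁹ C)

p ≈ 5.59×10^-22 kg·m/s

Since qvB = mv²/r, the momentum p = mv = qBr.
p = (1×1.60×10^-19)(1.52)(2.30×10^-3) = 5.59×10^-22 kg·m/s.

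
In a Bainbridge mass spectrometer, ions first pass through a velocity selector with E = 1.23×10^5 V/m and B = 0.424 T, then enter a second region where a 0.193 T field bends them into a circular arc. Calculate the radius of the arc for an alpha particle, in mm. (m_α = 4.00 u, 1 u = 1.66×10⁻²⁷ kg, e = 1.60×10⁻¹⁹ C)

r ≈ 31.2 mm

The selector passes v = E/B = 1.23×10^5/0.424 = 2.90×10^5 m/s.
In the deflection region, r = mv/(qB₂) = (6.64×10^-27)(2.90×10^5) / [(2×1.60×10^-19)(0.193)] = 0.0312 m.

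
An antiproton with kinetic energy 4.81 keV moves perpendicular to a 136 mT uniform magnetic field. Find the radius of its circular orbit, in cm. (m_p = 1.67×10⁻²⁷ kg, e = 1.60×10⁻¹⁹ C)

Convert the energy: K = 4.81 keV = 7.70×10^-16 J.
v = √(2K/m) = √(2·7.70×10^-16/1.67×10^-27) = 9.60×10^5 m/s.
r = mv/(qB) = (1.67×10^-27)(9.60×10^5) / [(1×1.60×10^-19)(0.136)] = 0.0737 m.

r ≈ 7.37 cm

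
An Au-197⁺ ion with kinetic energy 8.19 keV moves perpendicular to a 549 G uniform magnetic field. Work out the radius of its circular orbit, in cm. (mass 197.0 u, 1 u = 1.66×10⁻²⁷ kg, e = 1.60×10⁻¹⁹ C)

r ≈ 333 cm

Convert the energy: K = 8.19 keV = 1.31×10^-15 J.
v = √(2K/m) = √(2·1.31×10^-15/3.27×10^-25) = 8.95×10^4 m/s.
r = mv/(qB) = (3.27×10^-25)(8.95×10^4) / [(1×1.60×10^-19)(0.0549)] = 3.33 m.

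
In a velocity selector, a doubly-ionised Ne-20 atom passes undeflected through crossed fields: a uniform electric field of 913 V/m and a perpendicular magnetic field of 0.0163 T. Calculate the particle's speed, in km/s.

For zero net force, qE = qvB, so v = E/B.
v = (913) / (0.0163) = 5.60×10^4 m/s.

v ≈ 56.0 km/s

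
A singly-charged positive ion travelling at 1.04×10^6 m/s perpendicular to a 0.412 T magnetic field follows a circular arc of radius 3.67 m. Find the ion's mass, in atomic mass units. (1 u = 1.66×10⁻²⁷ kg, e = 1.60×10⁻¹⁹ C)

qvB = mv²/r ⇒ m = qBr/v.
m = (1×1.60×10^-19)(0.412)(3.67) / (1.04×10^6) = 2.33×10^-25 kg = 140 u.

m ≈ 140 u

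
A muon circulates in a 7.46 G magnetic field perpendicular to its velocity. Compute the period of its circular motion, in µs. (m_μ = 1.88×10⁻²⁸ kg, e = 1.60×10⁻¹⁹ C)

The cyclotron period is independent of speed: T = 2πm/(qB).
T = 2π(1.88×10^-28) / [(1×1.60×10^-19)(7.46×10^-4)] = 9.90×10^-6 s.

T ≈ 9.90 µs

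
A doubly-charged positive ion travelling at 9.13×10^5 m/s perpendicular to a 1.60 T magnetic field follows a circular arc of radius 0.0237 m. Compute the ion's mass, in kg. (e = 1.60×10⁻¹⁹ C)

qvB = mv²/r ⇒ m = qBr/v.
m = (2×1.60×10^-19)(1.60)(0.0237) / (9.13×10^5) = 1.33×10^-26 kg.

m ≈ 1.33×10^-26 kg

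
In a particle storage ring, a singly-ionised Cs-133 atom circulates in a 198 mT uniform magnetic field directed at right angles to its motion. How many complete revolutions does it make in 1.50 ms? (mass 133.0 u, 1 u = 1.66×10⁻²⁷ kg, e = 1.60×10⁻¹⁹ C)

N = 34

T = 2πm/(qB) = 2π(2.2078×10^-25) / [(1×1.60×10^-19)(0.198)] = 4.3788×10^-5 s.
N = t/T = 1.50×10^-3 / 4.3788×10^-5 ≈ 34.26, so 34 complete revolutions.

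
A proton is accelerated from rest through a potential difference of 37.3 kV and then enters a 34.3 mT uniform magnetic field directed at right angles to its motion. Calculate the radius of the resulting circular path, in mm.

r ≈ 814 mm

The kinetic energy gained is K = qV = (1×1.60×10^-19)(3.73×10^4) = 5.97×10^-15 J.
v = √(2K/m) = 2.67×10^6 m/s.
r = mv/(qB) = (1.67×10^-27)(2.67×10^6) / [(1×1.60×10^-19)(0.0343)] = 0.814 m.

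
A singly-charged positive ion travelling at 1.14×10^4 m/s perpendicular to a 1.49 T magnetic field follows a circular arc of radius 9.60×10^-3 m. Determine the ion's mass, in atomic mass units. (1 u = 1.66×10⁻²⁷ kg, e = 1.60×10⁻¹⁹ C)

qvB = mv²/r ⇒ m = qBr/v.
m = (1×1.60×10^-19)(1.49)(9.60×10^-3) / (1.14×10^4) = 2.01×10^-25 kg = 121 u.

m ≈ 121 u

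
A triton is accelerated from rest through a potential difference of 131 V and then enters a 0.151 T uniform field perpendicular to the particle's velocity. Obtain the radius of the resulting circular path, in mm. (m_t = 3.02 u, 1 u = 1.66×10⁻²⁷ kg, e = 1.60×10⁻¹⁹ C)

The kinetic energy gained is K = qV = (1×1.60×10^-19)(131) = 2.10×10^-17 J.
v = √(2K/m) = 9.14×10^4 m/s.
r = mv/(qB) = (5.01×10^-27)(9.14×10^4) / [(1×1.60×10^-19)(0.151)] = 0.0190 m.

r ≈ 19.0 mm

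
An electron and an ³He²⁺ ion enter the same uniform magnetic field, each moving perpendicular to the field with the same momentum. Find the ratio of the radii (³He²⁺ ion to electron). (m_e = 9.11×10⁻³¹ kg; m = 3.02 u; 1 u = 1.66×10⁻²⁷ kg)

ratio ≈ 0.500

r = p/(qB) ⇒ at equal p, r ∝ 1/q.
r_{³He²⁺ ion}/r_{electron} = 0.500.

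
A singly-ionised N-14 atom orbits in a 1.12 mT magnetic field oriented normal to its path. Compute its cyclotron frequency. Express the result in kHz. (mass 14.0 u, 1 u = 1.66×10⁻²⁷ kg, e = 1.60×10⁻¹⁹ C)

f = qB/(2πm) = (1×1.60×10^-19)(1.12×10^-3) / [2π(2.32×10^-26)] = 1230 Hz.

f ≈ 1.23 kHz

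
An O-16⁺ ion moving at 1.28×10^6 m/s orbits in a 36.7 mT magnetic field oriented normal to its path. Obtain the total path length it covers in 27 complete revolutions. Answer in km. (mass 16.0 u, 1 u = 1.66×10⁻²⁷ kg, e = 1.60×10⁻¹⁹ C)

L ≈ 0.982 km

r = mv/(qB) = 5.79 m, so one revolution covers 2πr = 36.4 m.
In 27 revolutions: L = 27·2πr = 982 m.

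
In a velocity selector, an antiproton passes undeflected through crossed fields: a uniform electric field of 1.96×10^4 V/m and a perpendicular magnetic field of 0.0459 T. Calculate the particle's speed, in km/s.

For zero net force, qE = qvB, so v = E/B.
v = (1.96×10^4) / (0.0459) = 4.27×10^5 m/s.

v ≈ 427 km/s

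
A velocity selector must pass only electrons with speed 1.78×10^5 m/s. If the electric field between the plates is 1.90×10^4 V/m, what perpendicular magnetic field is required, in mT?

B ≈ 107 mT

qE = qvB ⇒ B = E/v = (1.90×10^4) / (1.78×10^5) = 0.107 T.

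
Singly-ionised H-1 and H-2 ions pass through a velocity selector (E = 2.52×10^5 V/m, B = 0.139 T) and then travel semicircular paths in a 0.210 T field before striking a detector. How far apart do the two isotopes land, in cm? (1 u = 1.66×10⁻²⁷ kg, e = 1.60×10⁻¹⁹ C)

Δd ≈ 17.9 cm

Both emerge at v = E/B₁ = 1.81×10^6 m/s.
r = mv/(qB₂), so r₁ = 0.08957 m and r₂ = 0.1791 m, giving Δr = 0.0896 m.
After a semicircle each ion lands a diameter 2r from the entry slit, so the separation is 2Δr = 0.179 m.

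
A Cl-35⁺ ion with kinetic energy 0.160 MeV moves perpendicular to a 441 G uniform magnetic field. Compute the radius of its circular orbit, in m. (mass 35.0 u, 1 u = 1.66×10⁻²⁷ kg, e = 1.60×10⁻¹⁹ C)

r ≈ 7.73 m

Convert the energy: K = 0.160 MeV = 2.56×10^-14 J.
v = √(2K/m) = √(2·2.56×10^-14/5.81×10^-26) = 9.39×10^5 m/s.
r = mv/(qB) = (5.81×10^-26)(9.39×10^5) / [(1×1.60×10^-19)(0.0441)] = 7.73 m.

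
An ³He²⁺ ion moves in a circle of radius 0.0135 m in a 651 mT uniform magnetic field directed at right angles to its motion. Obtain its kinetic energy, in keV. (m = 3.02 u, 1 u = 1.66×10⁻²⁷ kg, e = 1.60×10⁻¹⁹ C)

K ≈ 4.93 keV

v = qBr/m = (2×1.60×10^-19)(0.651)(0.0135) / (5.01×10^-27) = 5.61×10^5 m/s.
K = ½mv² = 0.5·(5.01×10^-27)·(5.61×10^5)² = 7.89×10^-16 J = 4.93 keV.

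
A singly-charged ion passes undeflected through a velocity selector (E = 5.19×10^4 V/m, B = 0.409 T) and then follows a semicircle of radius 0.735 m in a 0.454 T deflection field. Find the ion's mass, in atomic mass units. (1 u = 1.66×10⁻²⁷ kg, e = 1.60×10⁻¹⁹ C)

v = E/B₁ = 1.27×10^5 m/s.
From r = mv/(qB₂), m = qB₂r/v = (1×1.60×10^-19)(0.454)(0.735) / (1.27×10^5) = 4.21×10^-25 kg.
In atomic mass units: m = 4.21×10^-25 / 1.66×10^-27 = 253 u.

m ≈ 253 u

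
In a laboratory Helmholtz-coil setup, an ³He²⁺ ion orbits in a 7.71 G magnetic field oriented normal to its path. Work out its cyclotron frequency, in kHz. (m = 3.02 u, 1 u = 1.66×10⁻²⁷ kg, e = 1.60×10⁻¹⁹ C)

f = qB/(2πm) = (2×1.60×10^-19)(7.71×10^-4) / [2π(5.01×10^-27)] = 7830 Hz.

f ≈ 7.83 kHz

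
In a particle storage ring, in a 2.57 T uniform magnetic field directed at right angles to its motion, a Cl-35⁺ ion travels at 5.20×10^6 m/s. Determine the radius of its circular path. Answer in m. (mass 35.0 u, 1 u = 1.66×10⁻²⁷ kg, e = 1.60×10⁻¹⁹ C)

r ≈ 0.735 m

The magnetic force provides the centripetal force: qvB = mv²/r, so r = mv/(qB).
r = (5.81×10^-26 kg)(5.20×10^6 m/s) / [(1×1.60×10^-19 C)(2.57 T)] = 0.735 m.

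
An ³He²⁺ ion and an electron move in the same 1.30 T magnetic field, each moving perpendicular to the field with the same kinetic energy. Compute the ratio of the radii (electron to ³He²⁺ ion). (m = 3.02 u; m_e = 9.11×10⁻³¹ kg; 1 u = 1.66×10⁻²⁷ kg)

r = √(2mK)/(qB) ⇒ at equal K, r ∝ √m/q.
r_{electron}/r_{³He²⁺ ion} = 0.0270.

ratio ≈ 0.0270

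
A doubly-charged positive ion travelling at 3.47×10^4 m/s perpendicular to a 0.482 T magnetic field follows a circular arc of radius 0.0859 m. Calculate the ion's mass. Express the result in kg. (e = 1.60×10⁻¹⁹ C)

m ≈ 3.82×10^-25 kg

qvB = mv²/r ⇒ m = qBr/v.
m = (2×1.60×10^-19)(0.482)(0.0859) / (3.47×10^4) = 3.82×10^-25 kg.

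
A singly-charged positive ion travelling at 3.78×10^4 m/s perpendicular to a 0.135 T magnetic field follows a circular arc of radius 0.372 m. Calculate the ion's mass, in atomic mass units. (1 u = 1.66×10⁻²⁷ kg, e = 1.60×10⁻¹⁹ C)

m ≈ 128 u

qvB = mv²/r ⇒ m = qBr/v.
m = (1×1.60×10^-19)(0.135)(0.372) / (3.78×10^4) = 2.13×10^-25 kg = 128 u.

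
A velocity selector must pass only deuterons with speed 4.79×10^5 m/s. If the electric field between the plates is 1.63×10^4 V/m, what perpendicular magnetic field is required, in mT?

qE = qvB ⇒ B = E/v = (1.63×10^4) / (4.79×10^5) = 0.0340 T.

B ≈ 34.0 mT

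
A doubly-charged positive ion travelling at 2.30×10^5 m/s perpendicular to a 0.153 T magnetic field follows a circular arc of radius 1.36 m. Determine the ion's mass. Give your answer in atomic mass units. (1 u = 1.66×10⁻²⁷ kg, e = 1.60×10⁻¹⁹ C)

qvB = mv²/r ⇒ m = qBr/v.
m = (2×1.60×10^-19)(0.153)(1.36) / (2.30×10^5) = 2.90×10^-25 kg = 174 u.

m ≈ 174 u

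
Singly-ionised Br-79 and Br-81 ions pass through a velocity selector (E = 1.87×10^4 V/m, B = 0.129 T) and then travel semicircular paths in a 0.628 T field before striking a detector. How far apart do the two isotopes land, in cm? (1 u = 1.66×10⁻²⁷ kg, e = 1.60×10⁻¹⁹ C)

Both emerge at v = E/B₁ = 1.45×10^5 m/s.
r = mv/(qB₂), so r₁ = 0.18919 m and r₂ = 0.19398 m, giving Δr = 4.79×10^-3 m.
After a semicircle each ion lands a diameter 2r from the entry slit, so the separation is 2Δr = 9.58×10^-3 m.

Δd ≈ 0.958 cm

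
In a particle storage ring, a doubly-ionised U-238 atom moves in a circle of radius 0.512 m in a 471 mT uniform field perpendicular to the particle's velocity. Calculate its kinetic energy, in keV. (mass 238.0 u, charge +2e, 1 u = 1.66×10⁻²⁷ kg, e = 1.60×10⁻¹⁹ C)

v = qBr/m = (2×1.60×10^-19)(0.471)(0.512) / (3.95×10^-25) = 1.95×10^5 m/s.
K = ½mv² = 0.5·(3.95×10^-25)·(1.95×10^5)² = 7.54×10^-15 J = 47.1 keV.

K ≈ 47.1 keV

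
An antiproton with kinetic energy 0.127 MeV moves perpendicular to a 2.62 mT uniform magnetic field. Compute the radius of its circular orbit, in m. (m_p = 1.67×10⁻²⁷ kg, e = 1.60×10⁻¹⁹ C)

r ≈ 19.7 m

Convert the energy: K = 0.127 MeV = 2.03×10^-14 J.
v = √(2K/m) = √(2·2.03×10^-14/1.67×10^-27) = 4.93×10^6 m/s.
r = mv/(qB) = (1.67×10^-27)(4.93×10^6) / [(1×1.60×10^-19)(2.62×10^-3)] = 19.7 m.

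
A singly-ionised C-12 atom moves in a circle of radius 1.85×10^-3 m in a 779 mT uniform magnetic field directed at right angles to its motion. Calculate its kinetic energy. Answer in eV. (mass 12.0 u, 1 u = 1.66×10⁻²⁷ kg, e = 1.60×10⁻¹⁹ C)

v = qBr/m = (1×1.60×10^-19)(0.779)(1.85×10^-3) / (1.99×10^-26) = 1.16×10^4 m/s.
K = ½mv² = 0.5·(1.99×10^-26)·(1.16×10^4)² = 1.33×10^-18 J = 8.34 eV.

K ≈ 8.34 eV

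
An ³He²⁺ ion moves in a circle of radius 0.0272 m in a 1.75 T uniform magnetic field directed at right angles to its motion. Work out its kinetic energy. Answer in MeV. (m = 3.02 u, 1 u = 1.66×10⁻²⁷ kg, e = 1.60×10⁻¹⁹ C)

K ≈ 0.145 MeV

v = qBr/m = (2×1.60×10^-19)(1.75)(0.0272) / (5.01×10^-27) = 3.04×10^6 m/s.
K = ½mv² = 0.5·(5.01×10^-27)·(3.04×10^6)² = 2.31×10^-14 J = 0.145 MeV.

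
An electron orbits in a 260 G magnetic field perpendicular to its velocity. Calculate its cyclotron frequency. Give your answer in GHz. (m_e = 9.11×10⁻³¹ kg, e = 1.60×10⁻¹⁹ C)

f = qB/(2πm) = (1×1.60×10^-19)(0.0260) / [2π(9.11×10^-31)] = 7.27×10^8 Hz.

f ≈ 0.727 GHz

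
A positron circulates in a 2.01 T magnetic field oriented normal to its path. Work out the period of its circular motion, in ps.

T ≈ 17.8 ps

The cyclotron period is independent of speed: T = 2πm/(qB).
T = 2π(9.11×10^-31) / [(1×1.60×10^-19)(2.01)] = 1.78×10^-11 s.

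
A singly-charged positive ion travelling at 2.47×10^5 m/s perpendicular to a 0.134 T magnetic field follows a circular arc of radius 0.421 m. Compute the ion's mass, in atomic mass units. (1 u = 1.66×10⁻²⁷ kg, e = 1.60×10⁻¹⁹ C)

m ≈ 22.0 u

qvB = mv²/r ⇒ m = qBr/v.
m = (1×1.60×10^-19)(0.134)(0.421) / (2.47×10^5) = 3.65×10^-26 kg = 22.0 u.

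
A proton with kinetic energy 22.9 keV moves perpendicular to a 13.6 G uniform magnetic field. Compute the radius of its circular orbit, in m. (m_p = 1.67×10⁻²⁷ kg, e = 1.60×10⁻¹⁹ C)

r ≈ 16.1 m

Convert the energy: K = 22.9 keV = 3.66×10^-15 J.
v = √(2K/m) = √(2·3.66×10^-15/1.67×10^-27) = 2.09×10^6 m/s.
r = mv/(qB) = (1.67×10^-27)(2.09×10^6) / [(1×1.60×10^-19)(1.36×10^-3)] = 16.1 m.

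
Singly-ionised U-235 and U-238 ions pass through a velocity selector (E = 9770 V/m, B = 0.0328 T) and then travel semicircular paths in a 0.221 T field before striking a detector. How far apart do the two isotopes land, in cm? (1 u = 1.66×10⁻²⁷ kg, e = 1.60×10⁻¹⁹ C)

Both emerge at v = E/B₁ = 2.98×10^5 m/s.
r = mv/(qB₂), so r₁ = 3.2861 m and r₂ = 3.3281 m, giving Δr = 0.0420 m.
After a semicircle each ion lands a diameter 2r from the entry slit, so the separation is 2Δr = 0.0839 m.

Δd ≈ 8.39 cm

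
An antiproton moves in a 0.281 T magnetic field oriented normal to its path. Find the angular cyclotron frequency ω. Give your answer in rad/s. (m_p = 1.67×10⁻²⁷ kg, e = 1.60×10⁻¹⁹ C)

ω = qB/m = (1×1.60×10^-19)(0.281) / (1.67×10^-27) = 2.69×10^7 rad/s.

ω ≈ 2.69×10^7 rad/s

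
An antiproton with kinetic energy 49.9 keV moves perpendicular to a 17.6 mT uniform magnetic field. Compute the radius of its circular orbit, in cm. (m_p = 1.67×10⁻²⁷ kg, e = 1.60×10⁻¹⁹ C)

Convert the energy: K = 49.9 keV = 7.98×10^-15 J.
v = √(2K/m) = √(2·7.98×10^-15/1.67×10^-27) = 3.09×10^6 m/s.
r = mv/(qB) = (1.67×10^-27)(3.09×10^6) / [(1×1.60×10^-19)(0.0176)] = 1.83 m.

r ≈ 183 cm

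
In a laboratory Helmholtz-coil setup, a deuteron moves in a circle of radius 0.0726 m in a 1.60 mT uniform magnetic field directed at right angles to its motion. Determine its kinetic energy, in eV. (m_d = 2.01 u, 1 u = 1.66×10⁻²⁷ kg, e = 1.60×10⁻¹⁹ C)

K ≈ 0.324 eV

v = qBr/m = (1×1.60×10^-19)(1.60×10^-3)(0.0726) / (3.34×10^-27) = 5570 m/s.
K = ½mv² = 0.5·(3.34×10^-27)·(5570)² = 5.18×10^-20 J = 0.324 eV.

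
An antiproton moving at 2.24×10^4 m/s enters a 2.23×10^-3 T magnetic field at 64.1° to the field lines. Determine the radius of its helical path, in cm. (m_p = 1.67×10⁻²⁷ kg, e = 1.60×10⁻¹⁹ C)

r ≈ 9.43 cm

Only the perpendicular component v⊥ = v sin64.1° = 2.02×10^4 m/s is bent by the field.
r = m v⊥ /(qB) = (1.67×10^-27)(2.02×10^4) / [(1×1.60×10^-19)(2.23×10^-3)] = 0.0943 m.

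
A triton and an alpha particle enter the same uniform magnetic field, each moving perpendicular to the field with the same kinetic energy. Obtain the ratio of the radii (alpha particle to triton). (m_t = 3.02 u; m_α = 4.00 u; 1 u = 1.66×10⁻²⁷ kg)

ratio ≈ 0.575

r = √(2mK)/(qB) ⇒ at equal K, r ∝ √m/q.
r_{alpha particle}/r_{triton} = 0.575.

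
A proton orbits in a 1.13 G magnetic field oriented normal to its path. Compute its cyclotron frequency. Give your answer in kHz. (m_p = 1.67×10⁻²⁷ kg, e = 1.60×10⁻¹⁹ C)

f ≈ 1.72 kHz

f = qB/(2πm) = (1×1.60×10^-19)(1.13×10^-4) / [2π(1.67×10^-27)] = 1720 Hz.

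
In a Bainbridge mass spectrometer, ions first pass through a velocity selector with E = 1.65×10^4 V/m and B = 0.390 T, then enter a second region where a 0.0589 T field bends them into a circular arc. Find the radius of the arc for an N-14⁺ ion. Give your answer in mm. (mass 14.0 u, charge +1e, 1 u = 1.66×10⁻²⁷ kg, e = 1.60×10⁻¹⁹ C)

The selector passes v = E/B = 1.65×10^4/0.390 = 4.23×10^4 m/s.
In the deflection region, r = mv/(qB₂) = (2.32×10^-26)(4.23×10^4) / [(1×1.60×10^-19)(0.0589)] = 0.104 m.

r ≈ 104 mm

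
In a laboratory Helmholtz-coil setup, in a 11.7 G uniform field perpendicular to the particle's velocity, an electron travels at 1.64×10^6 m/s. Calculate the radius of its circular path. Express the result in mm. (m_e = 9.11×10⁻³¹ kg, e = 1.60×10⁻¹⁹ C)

The magnetic force provides the centripetal force: qvB = mv²/r, so r = mv/(qB).
r = (9.11×10^-31 kg)(1.64×10^6 m/s) / [(1×1.60×10^-19 C)(1.17×10^-3 T)] = 7.98×10^-3 m.

r ≈ 7.98 mm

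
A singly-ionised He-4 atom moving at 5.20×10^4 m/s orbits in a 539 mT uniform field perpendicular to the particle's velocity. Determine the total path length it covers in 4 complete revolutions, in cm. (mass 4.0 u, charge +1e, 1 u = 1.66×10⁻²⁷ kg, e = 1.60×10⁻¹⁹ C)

r = mv/(qB) = 4.00×10^-3 m, so one revolution covers 2πr = 0.0252 m.
In 4 revolutions: L = 4·2πr = 0.101 m.

L ≈ 10.1 cm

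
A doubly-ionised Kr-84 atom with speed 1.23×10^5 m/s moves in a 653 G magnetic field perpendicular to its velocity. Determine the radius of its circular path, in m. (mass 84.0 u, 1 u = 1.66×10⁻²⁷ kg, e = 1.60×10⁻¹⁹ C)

The magnetic force provides the centripetal force: qvB = mv²/r, so r = mv/(qB).
r = (1.39×10^-25 kg)(1.23×10^5 m/s) / [(2×1.60×10^-19 C)(0.0653 T)] = 0.821 m.

r ≈ 0.821 m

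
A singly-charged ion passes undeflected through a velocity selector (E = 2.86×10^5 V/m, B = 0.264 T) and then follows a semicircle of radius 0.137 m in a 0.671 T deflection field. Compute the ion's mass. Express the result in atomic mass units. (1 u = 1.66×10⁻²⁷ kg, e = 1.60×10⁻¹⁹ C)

v = E/B₁ = 1.08×10^6 m/s.
From r = mv/(qB₂), m = qB₂r/v = (1×1.60×10^-19)(0.671)(0.137) / (1.08×10^6) = 1.36×10^-26 kg.
In atomic mass units: m = 1.36×10^-26 / 1.66×10^-27 = 8.18 u.

m ≈ 8.18 u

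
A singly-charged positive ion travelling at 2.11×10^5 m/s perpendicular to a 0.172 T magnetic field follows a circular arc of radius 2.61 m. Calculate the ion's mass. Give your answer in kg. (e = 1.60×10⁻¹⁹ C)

m ≈ 3.40×10^-25 kg

qvB = mv²/r ⇒ m = qBr/v.
m = (1×1.60×10^-19)(0.172)(2.61) / (2.11×10^5) = 3.40×10^-25 kg.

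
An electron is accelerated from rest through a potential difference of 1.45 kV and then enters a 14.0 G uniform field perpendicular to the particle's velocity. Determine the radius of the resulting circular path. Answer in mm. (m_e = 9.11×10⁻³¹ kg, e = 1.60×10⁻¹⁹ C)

r ≈ 91.8 mm

The kinetic energy gained is K = qV = (1×1.60×10^-19)(1450) = 2.32×10^-16 J.
v = √(2K/m) = 2.26×10^7 m/s.
r = mv/(qB) = (9.11×10^-31)(2.26×10^7) / [(1×1.60×10^-19)(1.40×10^-3)] = 0.0918 m.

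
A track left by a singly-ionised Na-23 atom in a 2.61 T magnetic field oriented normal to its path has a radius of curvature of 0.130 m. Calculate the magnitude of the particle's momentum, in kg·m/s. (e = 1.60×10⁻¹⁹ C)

p ≈ 5.43×10^-20 kg·m/s

Since qvB = mv²/r, the momentum p = mv = qBr.
p = (1×1.60×10^-19)(2.61)(0.130) = 5.43×10^-20 kg·m/s.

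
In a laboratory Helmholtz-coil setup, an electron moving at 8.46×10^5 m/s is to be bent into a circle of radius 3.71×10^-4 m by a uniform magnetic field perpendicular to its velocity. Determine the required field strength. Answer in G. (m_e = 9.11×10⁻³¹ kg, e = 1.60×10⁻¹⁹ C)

B ≈ 130 G

qvB = mv²/r gives B = mv/(qr).
B = (9.11×10^-31)(8.46×10^5) / [(1×1.60×10^-19)(3.71×10^-4)] = 0.0130 T.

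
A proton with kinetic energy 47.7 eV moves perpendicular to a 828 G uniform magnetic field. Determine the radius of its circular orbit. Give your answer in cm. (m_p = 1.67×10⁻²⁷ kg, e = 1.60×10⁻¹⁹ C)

Convert the energy: K = 47.7 eV = 7.63×10^-18 J.
v = √(2K/m) = √(2·7.63×10^-18/1.67×10^-27) = 9.56×10^4 m/s.
r = mv/(qB) = (1.67×10^-27)(9.56×10^4) / [(1×1.60×10^-19)(0.0828)] = 0.0121 m.

r ≈ 1.21 cm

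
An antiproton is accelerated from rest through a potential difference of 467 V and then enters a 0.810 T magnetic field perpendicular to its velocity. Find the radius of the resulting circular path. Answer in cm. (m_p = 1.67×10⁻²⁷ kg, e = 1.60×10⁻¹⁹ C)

r ≈ 0.385 cm

The kinetic energy gained is K = qV = (1×1.60×10^-19)(467) = 7.47×10^-17 J.
v = √(2K/m) = 2.99×10^5 m/s.
r = mv/(qB) = (1.67×10^-27)(2.99×10^5) / [(1×1.60×10^-19)(0.810)] = 3.85×10^-3 m.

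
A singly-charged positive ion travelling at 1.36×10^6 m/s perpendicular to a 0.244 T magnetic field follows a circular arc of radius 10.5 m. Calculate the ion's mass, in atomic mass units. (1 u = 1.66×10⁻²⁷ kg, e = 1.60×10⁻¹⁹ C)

m ≈ 182 u

qvB = mv²/r ⇒ m = qBr/v.
m = (1×1.60×10^-19)(0.244)(10.5) / (1.36×10^6) = 3.01×10^-25 kg = 182 u.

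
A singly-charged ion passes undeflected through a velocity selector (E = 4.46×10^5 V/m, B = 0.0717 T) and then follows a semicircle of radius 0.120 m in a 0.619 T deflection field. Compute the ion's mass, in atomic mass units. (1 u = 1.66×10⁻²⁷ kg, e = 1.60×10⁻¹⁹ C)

v = E/B₁ = 6.22×10^6 m/s.
From r = mv/(qB₂), m = qB₂r/v = (1×1.60×10^-19)(0.619)(0.120) / (6.22×10^6) = 1.91×10^-27 kg.
In atomic mass units: m = 1.91×10^-27 / 1.66×10^-27 = 1.15 u.

m ≈ 1.15 u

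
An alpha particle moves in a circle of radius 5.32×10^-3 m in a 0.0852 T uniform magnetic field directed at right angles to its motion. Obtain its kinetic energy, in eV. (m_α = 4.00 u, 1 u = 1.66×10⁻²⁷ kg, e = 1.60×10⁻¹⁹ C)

v = qBr/m = (2×1.60×10^-19)(0.0852)(5.32×10^-3) / (6.64×10^-27) = 2.18×10^4 m/s.
K = ½mv² = 0.5·(6.64×10^-27)·(2.18×10^4)² = 1.58×10^-18 J = 9.90 eV.

K ≈ 9.90 eV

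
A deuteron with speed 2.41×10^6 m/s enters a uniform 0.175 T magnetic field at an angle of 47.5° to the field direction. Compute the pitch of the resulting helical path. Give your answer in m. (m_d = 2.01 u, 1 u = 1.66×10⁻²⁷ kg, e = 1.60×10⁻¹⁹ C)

The velocity component along B is v∥ = v cos47.5° = 1.63×10^6 m/s.
The cyclotron period T = 2πm/(qB) = 7.49×10^-7 s is set by m, q, B alone.
Pitch = v∥·T = (1.63×10^6)(7.49×10^-7) = 1.22 m.

pitch ≈ 1.22 m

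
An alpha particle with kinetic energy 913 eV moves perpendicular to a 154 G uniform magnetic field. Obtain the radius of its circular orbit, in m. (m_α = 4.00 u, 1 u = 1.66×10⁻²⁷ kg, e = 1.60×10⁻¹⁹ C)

r ≈ 0.283 m

Convert the energy: K = 913 eV = 1.46×10^-16 J.
v = √(2K/m) = √(2·1.46×10^-16/6.64×10^-27) = 2.10×10^5 m/s.
r = mv/(qB) = (6.64×10^-27)(2.10×10^5) / [(2×1.60×10^-19)(0.0154)] = 0.283 m.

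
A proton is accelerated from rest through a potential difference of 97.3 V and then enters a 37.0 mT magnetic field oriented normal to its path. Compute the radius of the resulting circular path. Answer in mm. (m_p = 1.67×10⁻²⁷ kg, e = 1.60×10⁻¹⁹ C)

r ≈ 38.5 mm

The kinetic energy gained is K = qV = (1×1.60×10^-19)(97.3) = 1.56×10^-17 J.
v = √(2K/m) = 1.37×10^5 m/s.
r = mv/(qB) = (1.67×10^-27)(1.37×10^5) / [(1×1.60×10^-19)(0.0370)] = 0.0385 m.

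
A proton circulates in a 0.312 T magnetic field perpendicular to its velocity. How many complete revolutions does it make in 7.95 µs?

N = 37

T = 2πm/(qB) = 2π(1.67×10^-27) / [(1×1.60×10^-19)(0.312)] = 2.1019×10^-7 s.
N = t/T = 7.95×10^-6 / 2.1019×10^-7 ≈ 37.82, so 37 complete revolutions.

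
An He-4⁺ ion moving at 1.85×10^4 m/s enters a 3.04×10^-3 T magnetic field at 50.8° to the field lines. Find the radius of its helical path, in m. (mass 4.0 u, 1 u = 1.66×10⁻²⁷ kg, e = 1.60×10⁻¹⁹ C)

r ≈ 0.196 m

Only the perpendicular component v⊥ = v sin50.8° = 1.43×10^4 m/s is bent by the field.
r = m v⊥ /(qB) = (6.64×10^-27)(1.43×10^4) / [(1×1.60×10^-19)(3.04×10^-3)] = 0.196 m.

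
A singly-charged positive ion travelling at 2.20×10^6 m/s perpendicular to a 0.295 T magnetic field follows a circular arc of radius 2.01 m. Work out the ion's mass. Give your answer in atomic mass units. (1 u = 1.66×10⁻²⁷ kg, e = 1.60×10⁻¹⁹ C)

qvB = mv²/r ⇒ m = qBr/v.
m = (1×1.60×10^-19)(0.295)(2.01) / (2.20×10^6) = 4.31×10^-26 kg = 26.0 u.

m ≈ 26.0 u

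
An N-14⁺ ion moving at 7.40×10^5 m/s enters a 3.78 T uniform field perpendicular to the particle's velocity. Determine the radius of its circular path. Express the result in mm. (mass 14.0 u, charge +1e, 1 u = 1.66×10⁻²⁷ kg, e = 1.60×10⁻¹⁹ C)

The magnetic force provides the centripetal force: qvB = mv²/r, so r = mv/(qB).
r = (2.32×10^-26 kg)(7.40×10^5 m/s) / [(1×1.60×10^-19 C)(3.78 T)] = 0.0284 m.

r ≈ 28.4 mm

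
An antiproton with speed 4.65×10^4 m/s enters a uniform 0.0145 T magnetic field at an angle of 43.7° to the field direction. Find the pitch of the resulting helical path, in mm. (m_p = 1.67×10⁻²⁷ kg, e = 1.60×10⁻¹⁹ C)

pitch ≈ 152 mm

The velocity component along B is v∥ = v cos43.7° = 3.36×10^4 m/s.
The cyclotron period T = 2πm/(qB) = 4.52×10^-6 s is set by m, q, B alone.
Pitch = v∥·T = (3.36×10^4)(4.52×10^-6) = 0.152 m.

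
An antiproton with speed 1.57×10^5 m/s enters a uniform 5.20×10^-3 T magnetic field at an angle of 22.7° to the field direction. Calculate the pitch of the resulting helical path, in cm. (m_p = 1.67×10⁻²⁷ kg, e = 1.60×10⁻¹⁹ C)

pitch ≈ 183 cm

The velocity component along B is v∥ = v cos22.7° = 1.45×10^5 m/s.
The cyclotron period T = 2πm/(qB) = 1.26×10^-5 s is set by m, q, B alone.
Pitch = v∥·T = (1.45×10^5)(1.26×10^-5) = 1.83 m.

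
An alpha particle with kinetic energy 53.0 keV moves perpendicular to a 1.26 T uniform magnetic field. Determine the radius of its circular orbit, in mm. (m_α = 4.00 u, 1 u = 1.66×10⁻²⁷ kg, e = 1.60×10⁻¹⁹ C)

Convert the energy: K = 53.0 keV = 8.48×10^-15 J.
v = √(2K/m) = √(2·8.48×10^-15/6.64×10^-27) = 1.60×10^6 m/s.
r = mv/(qB) = (6.64×10^-27)(1.60×10^6) / [(2×1.60×10^-19)(1.26)] = 0.0263 m.

r ≈ 26.3 mm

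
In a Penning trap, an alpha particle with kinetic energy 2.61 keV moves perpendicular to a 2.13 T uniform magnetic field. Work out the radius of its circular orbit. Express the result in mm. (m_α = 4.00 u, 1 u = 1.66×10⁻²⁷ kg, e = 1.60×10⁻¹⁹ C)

r ≈ 3.46 mm

Convert the energy: K = 2.61 keV = 4.18×10^-16 J.
v = √(2K/m) = √(2·4.18×10^-16/6.64×10^-27) = 3.55×10^5 m/s.
r = mv/(qB) = (6.64×10^-27)(3.55×10^5) / [(2×1.60×10^-19)(2.13)] = 3.46×10^-3 m.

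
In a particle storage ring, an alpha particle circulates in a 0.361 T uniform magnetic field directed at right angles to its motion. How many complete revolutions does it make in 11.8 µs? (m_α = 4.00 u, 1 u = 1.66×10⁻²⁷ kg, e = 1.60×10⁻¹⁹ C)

T = 2πm/(qB) = 2π(6.64×10^-27) / [(2×1.60×10^-19)(0.361)] = 3.6115×10^-7 s.
N = t/T = 1.18×10^-5 / 3.6115×10^-7 ≈ 32.67, so 32 complete revolutions.

N = 32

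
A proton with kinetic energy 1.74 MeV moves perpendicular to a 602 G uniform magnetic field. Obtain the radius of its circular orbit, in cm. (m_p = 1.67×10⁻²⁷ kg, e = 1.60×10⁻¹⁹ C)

r ≈ 317 cm

Convert the energy: K = 1.74 MeV = 2.78×10^-13 J.
v = √(2K/m) = √(2·2.78×10^-13/1.67×10^-27) = 1.83×10^7 m/s.
r = mv/(qB) = (1.67×10^-27)(1.83×10^7) / [(1×1.60×10^-19)(0.0602)] = 3.17 m.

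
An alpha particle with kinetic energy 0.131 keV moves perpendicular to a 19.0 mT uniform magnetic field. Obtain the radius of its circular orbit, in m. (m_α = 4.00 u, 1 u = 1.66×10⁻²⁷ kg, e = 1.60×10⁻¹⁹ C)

r ≈ 0.0868 m

Convert the energy: K = 0.131 keV = 2.10×10^-17 J.
v = √(2K/m) = √(2·2.10×10^-17/6.64×10^-27) = 7.95×10^4 m/s.
r = mv/(qB) = (6.64×10^-27)(7.95×10^4) / [(2×1.60×10^-19)(0.0190)] = 0.0868 m.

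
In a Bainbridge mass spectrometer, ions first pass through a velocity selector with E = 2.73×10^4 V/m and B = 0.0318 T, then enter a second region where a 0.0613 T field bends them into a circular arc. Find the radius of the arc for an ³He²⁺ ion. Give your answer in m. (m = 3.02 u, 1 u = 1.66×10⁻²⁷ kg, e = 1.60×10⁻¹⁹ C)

r ≈ 0.219 m

The selector passes v = E/B = 2.73×10^4/0.0318 = 8.58×10^5 m/s.
In the deflection region, r = mv/(qB₂) = (5.01×10^-27)(8.58×10^5) / [(2×1.60×10^-19)(0.0613)] = 0.219 m.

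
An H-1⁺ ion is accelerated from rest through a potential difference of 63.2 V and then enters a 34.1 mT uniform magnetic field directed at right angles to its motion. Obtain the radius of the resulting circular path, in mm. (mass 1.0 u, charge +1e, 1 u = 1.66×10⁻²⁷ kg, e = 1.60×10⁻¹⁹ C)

r ≈ 33.6 mm

The kinetic energy gained is K = qV = (1×1.60×10^-19)(63.2) = 1.01×10^-17 J.
v = √(2K/m) = 1.10×10^5 m/s.
r = mv/(qB) = (1.66×10^-27)(1.10×10^5) / [(1×1.60×10^-19)(0.0341)] = 0.0336 m.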